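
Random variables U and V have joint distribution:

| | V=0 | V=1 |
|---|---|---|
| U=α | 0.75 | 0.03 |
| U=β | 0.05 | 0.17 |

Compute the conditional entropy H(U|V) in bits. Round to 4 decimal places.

Chain rule: H(U|V) = H(U,V) − H(V).
Marginals: p(U) = (0.7800, 0.2200), p(V) = (0.8000, 0.2000).
H(U,V) = 1.1137 bits; H(V) = 0.7219 bits.
H(U|V) = 1.1137 − 0.7219 = 0.3918 bits.

0.3918 bits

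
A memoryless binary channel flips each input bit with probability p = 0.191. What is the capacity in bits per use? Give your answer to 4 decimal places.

Binary symmetric channel: C = 1 − h₂(ε) where h₂ is the binary entropy function.
h₂(0.191) = −0.191·log₂0.191 − 0.809·log₂0.809 = 0.7036.
C = 1 − 0.7036 = 0.2964 bits per channel use.

0.2964 bits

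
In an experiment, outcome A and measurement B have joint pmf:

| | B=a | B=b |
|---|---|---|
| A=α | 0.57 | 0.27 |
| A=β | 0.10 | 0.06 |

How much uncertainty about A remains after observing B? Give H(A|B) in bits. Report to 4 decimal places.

0.6331 bits

Marginals: p(A) = (0.8400, 0.1600), p(B) = (0.6700, 0.3300).
H(A|B) = Σ p(B) · H(A|B=·).
  B=a: p=0.6700, H(A|B=a) = 0.6080
  B=b: p=0.3300, H(A|B=b) = 0.6840
Weighted sum = 0.6331 bits.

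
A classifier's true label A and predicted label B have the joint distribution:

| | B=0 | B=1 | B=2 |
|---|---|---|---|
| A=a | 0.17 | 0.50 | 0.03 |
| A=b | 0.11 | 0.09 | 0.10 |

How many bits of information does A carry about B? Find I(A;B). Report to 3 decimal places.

Marginals: p(A) = (0.7000, 0.3000), p(B) = (0.2800, 0.5900, 0.1300).
I(A;B) = Σ p(x,y)·log₂[p(x,y)/(p(x)p(y))].
  (a,0): 0.17·log₂(0.8673) = -0.0349
  (a,1): 0.50·log₂(1.2107) = 0.1379
  (a,2): 0.03·log₂(0.3297) = -0.0480
  (b,0): 0.11·log₂(1.3095) = 0.0428
  (b,1): 0.09·log₂(0.5085) = -0.0878
  (b,2): 0.10·log₂(2.5641) = 0.1358
Sum = 0.146 bits.

0.146 bits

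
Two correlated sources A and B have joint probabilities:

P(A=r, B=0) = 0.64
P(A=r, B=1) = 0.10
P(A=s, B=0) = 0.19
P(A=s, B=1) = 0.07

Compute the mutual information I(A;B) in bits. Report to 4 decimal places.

0.0164 bits

Marginals: p(A) = (0.7400, 0.2600), p(B) = (0.8300, 0.1700).
I(A;B) = Σ p(x,y)·log₂[p(x,y)/(p(x)p(y))].
  (r,0): 0.64·log₂(1.0420) = 0.03799
  (r,1): 0.10·log₂(0.7949) = -0.03311
  (s,0): 0.19·log₂(0.8804) = -0.03490
  (s,1): 0.07·log₂(1.5837) = 0.04643
Sum = 0.0164 bits.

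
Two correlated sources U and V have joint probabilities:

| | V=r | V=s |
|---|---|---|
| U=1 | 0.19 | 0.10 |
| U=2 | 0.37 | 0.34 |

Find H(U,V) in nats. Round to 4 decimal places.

1.2805 nats

H(U,V) = −Σ p(x,y)·ln p(x,y) over all 4 cells.
  cell (1,r): −0.19·ln0.19 = 0.31554
  cell (1,s): −0.10·ln0.10 = 0.23026
  cell (2,r): −0.37·ln0.37 = 0.36787
  cell (2,s): −0.34·ln0.34 = 0.36680
Sum = 1.2805 nats.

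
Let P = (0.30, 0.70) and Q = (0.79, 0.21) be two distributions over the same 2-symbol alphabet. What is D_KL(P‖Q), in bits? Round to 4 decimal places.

D(P‖Q) = Σ p·log₂(p/q).
  0.30·log₂(0.30/0.79) = -0.41907
  0.70·log₂(0.70/0.21) = 1.21588
D(P‖Q) = 0.7968 bits.

0.7968 bits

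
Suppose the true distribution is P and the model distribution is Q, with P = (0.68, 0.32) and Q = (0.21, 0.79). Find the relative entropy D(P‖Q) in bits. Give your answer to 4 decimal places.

0.7355 bits

D(P‖Q) = Σ p·log₂(p/q).
  0.68·log₂(0.68/0.21) = 1.15270
  0.32·log₂(0.32/0.79) = -0.41721
D(P‖Q) = 0.7355 bits.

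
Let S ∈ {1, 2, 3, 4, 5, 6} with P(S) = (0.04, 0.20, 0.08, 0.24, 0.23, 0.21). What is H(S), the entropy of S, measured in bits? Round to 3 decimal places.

2.396 bits

H(S) = −Σ p·log₂ p.
  −(0.04)·log₂(0.04) = 0.1858
  −(0.20)·log₂(0.20) = 0.4644
  −(0.08)·log₂(0.08) = 0.2915
  −(0.24)·log₂(0.24) = 0.4941
  −(0.23)·log₂(0.23) = 0.4877
  −(0.21)·log₂(0.21) = 0.4728
Sum: 0.1858 + 0.4644 + 0.2915 + 0.4941 + 0.4877 + 0.4728 = 2.396 bits.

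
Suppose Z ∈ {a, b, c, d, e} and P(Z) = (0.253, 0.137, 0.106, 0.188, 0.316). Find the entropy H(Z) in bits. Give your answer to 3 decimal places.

H(Z) = −Σ p·log₂ p.
  −(0.253)·log₂(0.253) = 0.5016
  −(0.137)·log₂(0.137) = 0.3929
  −(0.106)·log₂(0.106) = 0.3432
  −(0.188)·log₂(0.188) = 0.4533
  −(0.316)·log₂(0.316) = 0.5252
Sum: 0.5016 + 0.3929 + 0.3432 + 0.4533 + 0.5252 = 2.216 bits.

2.216 bits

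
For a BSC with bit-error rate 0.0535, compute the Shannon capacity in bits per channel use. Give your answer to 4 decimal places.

Binary symmetric channel: C = 1 − h₂(ε) where h₂ is the binary entropy function.
h₂(0.0535) = −0.0535·log₂0.0535 − 0.9465·log₂0.9465 = 0.3011.
C = 1 − 0.3011 = 0.6989 bits per channel use.

0.6989 bits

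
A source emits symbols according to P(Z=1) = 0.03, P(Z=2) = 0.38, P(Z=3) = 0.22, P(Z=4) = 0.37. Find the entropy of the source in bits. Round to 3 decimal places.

H(Z) = −Σ p·log₂ p.
  −(0.03)·log₂(0.03) = 0.1518
  −(0.38)·log₂(0.38) = 0.5305
  −(0.22)·log₂(0.22) = 0.4806
  −(0.37)·log₂(0.37) = 0.5307
Sum: 0.1518 + 0.5305 + 0.4806 + 0.5307 = 1.694 bits.

1.694 bits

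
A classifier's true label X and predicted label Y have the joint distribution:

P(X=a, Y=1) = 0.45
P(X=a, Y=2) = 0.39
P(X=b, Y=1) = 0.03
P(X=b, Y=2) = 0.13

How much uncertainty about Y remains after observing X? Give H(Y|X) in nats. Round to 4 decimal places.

Marginals: p(X) = (0.8400, 0.1600), p(Y) = (0.4800, 0.5200).
H(Y|X) = Σ p(X) · H(Y|X=·).
  X=a: p=0.8400, H(Y|X=a) = 0.6906
  X=b: p=0.1600, H(Y|X=b) = 0.4826
Weighted sum = 0.6573 nats.

0.6573 nats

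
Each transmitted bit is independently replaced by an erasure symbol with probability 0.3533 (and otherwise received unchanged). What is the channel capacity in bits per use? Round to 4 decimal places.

0.6467 bits

Binary erasure channel: capacity C = 1 − ε.
C = 1 − 0.3533 = 0.6467 bits per channel use.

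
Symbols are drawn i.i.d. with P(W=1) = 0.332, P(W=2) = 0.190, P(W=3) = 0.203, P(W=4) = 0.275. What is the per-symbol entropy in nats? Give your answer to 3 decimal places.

H(W) = −Σ p·ln p.
  −(0.332)·ln(0.332) = 0.3661
  −(0.190)·ln(0.190) = 0.3155
  −(0.203)·ln(0.203) = 0.3237
  −(0.275)·ln(0.275) = 0.3550
Sum: 0.3661 + 0.3155 + 0.3237 + 0.3550 = 1.360 nats.

1.360 nats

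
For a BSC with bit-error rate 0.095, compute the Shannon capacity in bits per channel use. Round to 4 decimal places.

0.5471 bits

Binary symmetric channel: C = 1 − h₂(ε) where h₂ is the binary entropy function.
h₂(0.095) = −0.095·log₂0.095 − 0.905·log₂0.905 = 0.4529.
C = 1 − 0.4529 = 0.5471 bits per channel use.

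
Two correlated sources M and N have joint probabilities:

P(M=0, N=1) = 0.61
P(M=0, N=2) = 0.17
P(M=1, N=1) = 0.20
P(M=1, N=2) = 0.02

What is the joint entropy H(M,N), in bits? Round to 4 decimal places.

1.4469 bits

H(M,N) = −Σ p(x,y)·log₂ p(x,y) over all 4 cells.
  cell (0,1): −0.61·log₂0.61 = 0.43500
  cell (0,2): −0.17·log₂0.17 = 0.43459
  cell (1,1): −0.20·log₂0.20 = 0.46439
  cell (1,2): −0.02·log₂0.02 = 0.11288
Sum = 1.4469 bits.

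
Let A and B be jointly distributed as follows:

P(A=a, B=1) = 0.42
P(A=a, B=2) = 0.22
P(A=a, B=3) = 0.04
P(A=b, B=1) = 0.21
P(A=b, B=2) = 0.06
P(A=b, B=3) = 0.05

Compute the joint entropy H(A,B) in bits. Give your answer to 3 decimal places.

2.124 bits

H(A,B) = −Σ p(x,y)·log₂ p(x,y) over all 6 cells.
  cell (a,1): −0.42·log₂0.42 = 0.5256
  cell (a,2): −0.22·log₂0.22 = 0.4806
  cell (a,3): −0.04·log₂0.04 = 0.1858
  cell (b,1): −0.21·log₂0.21 = 0.4728
  cell (b,2): −0.06·log₂0.06 = 0.2435
  cell (b,3): −0.05·log₂0.05 = 0.2161
Sum = 2.124 bits.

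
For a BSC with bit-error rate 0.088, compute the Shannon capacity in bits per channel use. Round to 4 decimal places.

Binary symmetric channel: C = 1 − h₂(ε) where h₂ is the binary entropy function.
h₂(0.088) = −0.088·log₂0.088 − 0.912·log₂0.912 = 0.4298.
C = 1 − 0.4298 = 0.5702 bits per channel use.

0.5702 bits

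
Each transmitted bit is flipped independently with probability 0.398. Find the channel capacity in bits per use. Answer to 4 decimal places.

Binary symmetric channel: C = 1 − h₂(ε) where h₂ is the binary entropy function.
h₂(0.398) = −0.398·log₂0.398 − 0.602·log₂0.602 = 0.9698.
C = 1 − 0.9698 = 0.0302 bits per channel use.

0.0302 bits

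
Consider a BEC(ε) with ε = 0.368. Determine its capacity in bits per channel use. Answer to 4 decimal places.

0.6320 bits

Binary erasure channel: capacity C = 1 − ε.
C = 1 − 0.368 = 0.6320 bits per channel use.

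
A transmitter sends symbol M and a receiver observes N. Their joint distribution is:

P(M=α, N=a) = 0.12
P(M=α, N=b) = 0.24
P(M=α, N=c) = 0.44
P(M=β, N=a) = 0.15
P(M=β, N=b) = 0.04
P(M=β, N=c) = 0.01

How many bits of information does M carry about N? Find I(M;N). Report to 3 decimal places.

Marginals: p(M) = (0.8000, 0.2000), p(N) = (0.2700, 0.2800, 0.4500).
I(M;N) = H(M) + H(N) − H(M,N).
H(M) = 0.7219, H(N) = 1.5426, H(M,N) = 2.0451.
I(M;N) = 0.7219 + 1.5426 − 2.0451 = 0.219 bits.

0.219 bits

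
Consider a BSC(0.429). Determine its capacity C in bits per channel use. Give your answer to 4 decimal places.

Binary symmetric channel: C = 1 − h₂(ε) where h₂ is the binary entropy function.
h₂(0.429) = −0.429·log₂0.429 − 0.571·log₂0.571 = 0.9854.
C = 1 − 0.9854 = 0.0146 bits per channel use.

0.0146 bits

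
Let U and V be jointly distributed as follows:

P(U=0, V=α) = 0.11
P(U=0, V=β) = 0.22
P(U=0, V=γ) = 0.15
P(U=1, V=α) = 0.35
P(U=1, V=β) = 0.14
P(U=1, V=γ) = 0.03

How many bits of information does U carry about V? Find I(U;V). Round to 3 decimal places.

Marginals: p(U) = (0.4800, 0.5200), p(V) = (0.4600, 0.3600, 0.1800).
I(U;V) = Σ p(x,y)·log₂[p(x,y)/(p(x)p(y))].
  (0,α): 0.11·log₂(0.4982) = -0.1106
  (0,β): 0.22·log₂(1.2731) = 0.0766
  (0,γ): 0.15·log₂(1.7361) = 0.1194
  (1,α): 0.35·log₂(1.4632) = 0.1922
  (1,β): 0.14·log₂(0.7479) = -0.0587
  (1,γ): 0.03·log₂(0.3205) = -0.0492
Sum = 0.170 bits.

0.170 bits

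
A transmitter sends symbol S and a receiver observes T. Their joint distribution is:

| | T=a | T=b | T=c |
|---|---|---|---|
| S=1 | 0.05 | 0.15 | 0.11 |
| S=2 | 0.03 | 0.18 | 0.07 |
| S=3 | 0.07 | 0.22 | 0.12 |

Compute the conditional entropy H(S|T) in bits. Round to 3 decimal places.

1.553 bits

Chain rule: H(S|T) = H(S,T) − H(T).
Marginals: p(S) = (0.3100, 0.2800, 0.4100), p(T) = (0.1500, 0.5500, 0.3000).
H(S,T) = 2.9588 bits; H(T) = 1.4060 bits.
H(S|T) = 2.9588 − 1.4060 = 1.553 bits.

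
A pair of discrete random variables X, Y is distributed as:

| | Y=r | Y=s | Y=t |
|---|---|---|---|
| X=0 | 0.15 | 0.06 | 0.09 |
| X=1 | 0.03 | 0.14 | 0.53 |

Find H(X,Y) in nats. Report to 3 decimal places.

H(X,Y) = −Σ p(x,y)·ln p(x,y) over all 6 cells.
  cell (0,r): −0.15·ln0.15 = 0.2846
  cell (0,s): −0.06·ln0.06 = 0.1688
  cell (0,t): −0.09·ln0.09 = 0.2167
  cell (1,r): −0.03·ln0.03 = 0.1052
  cell (1,s): −0.14·ln0.14 = 0.2753
  cell (1,t): −0.53·ln0.53 = 0.3365
Sum = 1.387 nats.

1.387 nats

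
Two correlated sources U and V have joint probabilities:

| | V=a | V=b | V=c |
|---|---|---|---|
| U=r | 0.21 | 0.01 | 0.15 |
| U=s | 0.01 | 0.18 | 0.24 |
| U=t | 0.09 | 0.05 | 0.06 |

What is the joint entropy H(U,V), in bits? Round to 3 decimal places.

2.728 bits

H(U,V) = −Σ p(x,y)·log₂ p(x,y) over all 9 cells.
  cell (r,a): −0.21·log₂0.21 = 0.4728
  cell (r,b): −0.01·log₂0.01 = 0.0664
  cell (r,c): −0.15·log₂0.15 = 0.4105
  cell (s,a): −0.01·log₂0.01 = 0.0664
  cell (s,b): −0.18·log₂0.18 = 0.4453
  cell (s,c): −0.24·log₂0.24 = 0.4941
  cell (t,a): −0.09·log₂0.09 = 0.3127
  cell (t,b): −0.05·log₂0.05 = 0.2161
  cell (t,c): −0.06·log₂0.06 = 0.2435
Sum = 2.728 bits.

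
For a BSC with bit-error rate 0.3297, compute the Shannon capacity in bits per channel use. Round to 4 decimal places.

Binary symmetric channel: C = 1 − h₂(ε) where h₂ is the binary entropy function.
h₂(0.3297) = −0.3297·log₂0.3297 − 0.6703·log₂0.6703 = 0.9146.
C = 1 − 0.9146 = 0.0854 bits per channel use.

0.0854 bits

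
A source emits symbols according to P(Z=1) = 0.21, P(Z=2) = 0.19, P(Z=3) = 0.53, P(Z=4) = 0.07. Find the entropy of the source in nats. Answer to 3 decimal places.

H(Z) = −Σ p·ln p.
  −(0.21)·ln(0.21) = 0.3277
  −(0.19)·ln(0.19) = 0.3155
  −(0.53)·ln(0.53) = 0.3365
  −(0.07)·ln(0.07) = 0.1861
Sum: 0.3277 + 0.3155 + 0.3365 + 0.1861 = 1.166 nats.

1.166 nats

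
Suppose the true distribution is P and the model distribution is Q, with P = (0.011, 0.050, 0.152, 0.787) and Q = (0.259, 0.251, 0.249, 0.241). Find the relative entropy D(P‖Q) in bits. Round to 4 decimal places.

D(P‖Q) = Σ p·log₂(p/q).
  0.011·log₂(0.011/0.259) = -0.05013
  0.050·log₂(0.050/0.251) = -0.11638
  0.152·log₂(0.152/0.249) = -0.10824
  0.787·log₂(0.787/0.241) = 1.34367
D(P‖Q) = 1.0689 bits.

1.0689 bits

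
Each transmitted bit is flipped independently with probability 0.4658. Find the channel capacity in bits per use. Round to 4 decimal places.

0.0034 bits

Binary symmetric channel: C = 1 − h₂(ε) where h₂ is the binary entropy function.
h₂(0.4658) = −0.4658·log₂0.4658 − 0.5342·log₂0.5342 = 0.9966.
C = 1 − 0.9966 = 0.0034 bits per channel use.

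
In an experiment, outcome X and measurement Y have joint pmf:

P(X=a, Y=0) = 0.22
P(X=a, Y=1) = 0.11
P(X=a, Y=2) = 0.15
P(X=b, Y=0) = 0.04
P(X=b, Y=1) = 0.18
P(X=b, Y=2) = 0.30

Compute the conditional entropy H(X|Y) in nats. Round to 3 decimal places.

0.591 nats

Marginals: p(X) = (0.4800, 0.5200), p(Y) = (0.2600, 0.2900, 0.4500).
H(X|Y) = Σ p(Y) · H(X|Y=·).
  Y=0: p=0.2600, H(X|Y=0) = 0.4293
  Y=1: p=0.2900, H(X|Y=1) = 0.6637
  Y=2: p=0.4500, H(X|Y=2) = 0.6365
Weighted sum = 0.591 nats.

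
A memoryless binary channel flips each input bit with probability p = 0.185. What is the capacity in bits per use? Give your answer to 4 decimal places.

0.3091 bits

Binary symmetric channel: C = 1 − h₂(ε) where h₂ is the binary entropy function.
h₂(0.185) = −0.185·log₂0.185 − 0.815·log₂0.815 = 0.6909.
C = 1 − 0.6909 = 0.3091 bits per channel use.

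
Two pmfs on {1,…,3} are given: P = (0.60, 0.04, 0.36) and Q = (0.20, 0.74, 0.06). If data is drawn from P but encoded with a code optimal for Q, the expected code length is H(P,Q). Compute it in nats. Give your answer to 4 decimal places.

1.9905 nats

H(P,Q) = −Σ p·ln q.
  −0.60·ln(0.20) = 0.96566
  −0.04·ln(0.74) = 0.01204
  −0.36·ln(0.06) = 1.01283
H(P,Q) = 1.9905 nats.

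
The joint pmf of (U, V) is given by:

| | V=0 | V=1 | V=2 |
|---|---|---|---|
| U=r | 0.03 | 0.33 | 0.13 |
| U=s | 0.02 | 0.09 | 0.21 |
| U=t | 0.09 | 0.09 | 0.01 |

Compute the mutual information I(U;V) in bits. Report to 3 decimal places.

Marginals: p(U) = (0.4900, 0.3200, 0.1900), p(V) = (0.1400, 0.5100, 0.3500).
I(U;V) = H(U) + H(V) − H(U,V).
H(U) = 1.4855, H(V) = 1.4226, H(U,V) = 2.6523.
I(U;V) = 1.4855 + 1.4226 − 2.6523 = 0.256 bits.

0.256 bits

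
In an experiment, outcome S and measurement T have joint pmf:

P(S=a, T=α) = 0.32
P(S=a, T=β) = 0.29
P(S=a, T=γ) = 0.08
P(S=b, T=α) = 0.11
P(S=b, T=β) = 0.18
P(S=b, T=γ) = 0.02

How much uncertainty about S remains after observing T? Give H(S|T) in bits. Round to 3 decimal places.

0.876 bits

Marginals: p(S) = (0.6900, 0.3100), p(T) = (0.4300, 0.4700, 0.1000).
H(S|T) = Σ p(T) · H(S|T=·).
  T=α: p=0.4300, H(S|T=α) = 0.8204
  T=β: p=0.4700, H(S|T=β) = 0.9601
  T=γ: p=0.1000, H(S|T=γ) = 0.7219
Weighted sum = 0.876 bits.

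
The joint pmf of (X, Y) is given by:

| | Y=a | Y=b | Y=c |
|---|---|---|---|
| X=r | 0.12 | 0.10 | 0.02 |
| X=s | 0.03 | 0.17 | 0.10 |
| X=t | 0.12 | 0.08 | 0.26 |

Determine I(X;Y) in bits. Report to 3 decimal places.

Marginals: p(X) = (0.2400, 0.3000, 0.4600), p(Y) = (0.2700, 0.3500, 0.3800).
I(X;Y) = Σ p(x,y)·log₂[p(x,y)/(p(x)p(y))].
  (r,a): 0.12·log₂(1.8519) = 0.1067
  (r,b): 0.10·log₂(1.1905) = 0.0252
  (r,c): 0.02·log₂(0.2193) = -0.0438
  (s,a): 0.03·log₂(0.3704) = -0.0430
  (s,b): 0.17·log₂(1.6190) = 0.1182
  (s,c): 0.10·log₂(0.8772) = -0.0189
  (t,a): 0.12·log₂(0.9662) = -0.0060
  (t,b): 0.08·log₂(0.4969) = -0.0807
  (t,c): 0.26·log₂(1.4874) = 0.1489
Sum = 0.207 bits.

0.207 bits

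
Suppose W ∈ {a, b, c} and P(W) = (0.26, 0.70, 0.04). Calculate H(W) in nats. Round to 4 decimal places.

0.7287 nats

H(W) = −Σ p·ln p.
  −(0.26)·ln(0.26) = 0.35024
  −(0.70)·ln(0.70) = 0.24967
  −(0.04)·ln(0.04) = 0.12876
Sum: 0.35024 + 0.24967 + 0.12876 = 0.7287 nats.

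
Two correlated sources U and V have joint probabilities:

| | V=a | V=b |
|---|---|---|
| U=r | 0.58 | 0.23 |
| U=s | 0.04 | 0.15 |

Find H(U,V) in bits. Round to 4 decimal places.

H(U,V) = −Σ p(x,y)·log₂ p(x,y) over all 4 cells.
  cell (r,a): −0.58·log₂0.58 = 0.45581
  cell (r,b): −0.23·log₂0.23 = 0.48767
  cell (s,a): −0.04·log₂0.04 = 0.18575
  cell (s,b): −0.15·log₂0.15 = 0.41054
Sum = 1.5398 bits.

1.5398 bits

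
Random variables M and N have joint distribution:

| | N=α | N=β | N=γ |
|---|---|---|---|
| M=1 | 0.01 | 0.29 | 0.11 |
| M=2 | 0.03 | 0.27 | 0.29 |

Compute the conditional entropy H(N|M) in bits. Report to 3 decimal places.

Chain rule: H(N|M) = H(M,N) − H(M).
Marginals: p(M) = (0.4100, 0.5900), p(N) = (0.0400, 0.5600, 0.4000).
H(M,N) = 2.1143 bits; H(M) = 0.9765 bits.
H(N|M) = 2.1143 − 0.9765 = 1.138 bits.

1.138 bits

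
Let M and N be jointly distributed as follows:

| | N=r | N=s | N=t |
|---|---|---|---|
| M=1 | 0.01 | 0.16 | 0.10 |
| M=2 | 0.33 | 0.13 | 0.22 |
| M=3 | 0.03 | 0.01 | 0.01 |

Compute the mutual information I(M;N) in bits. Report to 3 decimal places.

0.187 bits

Marginals: p(M) = (0.2700, 0.6800, 0.0500), p(N) = (0.3700, 0.3000, 0.3300).
I(M;N) = H(M) + H(N) − H(M,N).
H(M) = 1.1045, H(N) = 1.5796, H(M,N) = 2.4973.
I(M;N) = 1.1045 + 1.5796 − 2.4973 = 0.187 bits.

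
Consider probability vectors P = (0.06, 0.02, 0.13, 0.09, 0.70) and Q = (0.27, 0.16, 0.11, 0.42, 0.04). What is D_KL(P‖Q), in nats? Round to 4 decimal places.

D(P‖Q) = Σ p·ln(p/q).
  0.06·ln(0.06/0.27) = -0.09024
  0.02·ln(0.02/0.16) = -0.04159
  0.13·ln(0.13/0.11) = 0.02172
  0.09·ln(0.09/0.42) = -0.13864
  0.70·ln(0.70/0.04) = 2.00354
D(P‖Q) = 1.7548 nats.

1.7548 nats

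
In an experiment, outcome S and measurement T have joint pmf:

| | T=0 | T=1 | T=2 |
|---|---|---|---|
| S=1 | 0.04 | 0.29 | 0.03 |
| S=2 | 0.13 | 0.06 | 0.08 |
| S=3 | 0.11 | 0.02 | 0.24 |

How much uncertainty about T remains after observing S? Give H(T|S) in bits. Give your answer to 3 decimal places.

Marginals: p(S) = (0.3600, 0.2700, 0.3700), p(T) = (0.2800, 0.3700, 0.3500).
H(T|S) = Σ p(S) · H(T|S=·).
  S=1: p=0.3600, H(T|S=1) = 0.9022
  S=2: p=0.2700, H(T|S=2) = 1.5099
  S=3: p=0.3700, H(T|S=3) = 1.1529
Weighted sum = 1.159 bits.

1.159 bits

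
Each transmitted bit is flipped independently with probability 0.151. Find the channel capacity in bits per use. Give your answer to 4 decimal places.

0.3877 bits

Binary symmetric channel: C = 1 − h₂(ε) where h₂ is the binary entropy function.
h₂(0.151) = −0.151·log₂0.151 − 0.849·log₂0.849 = 0.6123.
C = 1 − 0.6123 = 0.3877 bits per channel use.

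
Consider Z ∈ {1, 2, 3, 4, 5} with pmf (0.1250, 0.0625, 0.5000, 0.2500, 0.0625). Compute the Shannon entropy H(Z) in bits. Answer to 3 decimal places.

H(Z) = −Σ p·log₂ p.
  −(0.1250)·log₂(0.1250) = 0.3750
  −(0.0625)·log₂(0.0625) = 0.2500
  −(0.5000)·log₂(0.5000) = 0.5000
  −(0.2500)·log₂(0.2500) = 0.5000
  −(0.0625)·log₂(0.0625) = 0.2500
Sum: 0.3750 + 0.2500 + 0.5000 + 0.5000 + 0.2500 = 1.875 bits.

1.875 bits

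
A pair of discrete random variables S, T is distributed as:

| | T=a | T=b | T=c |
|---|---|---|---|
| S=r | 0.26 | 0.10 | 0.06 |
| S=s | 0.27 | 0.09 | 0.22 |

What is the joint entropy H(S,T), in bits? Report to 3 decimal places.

H(S,T) = −Σ p(x,y)·log₂ p(x,y) over all 6 cells.
  cell (r,a): −0.26·log₂0.26 = 0.5053
  cell (r,b): −0.10·log₂0.10 = 0.3322
  cell (r,c): −0.06·log₂0.06 = 0.2435
  cell (s,a): −0.27·log₂0.27 = 0.5100
  cell (s,b): −0.09·log₂0.09 = 0.3127
  cell (s,c): −0.22·log₂0.22 = 0.4806
Sum = 2.384 bits.

2.384 bits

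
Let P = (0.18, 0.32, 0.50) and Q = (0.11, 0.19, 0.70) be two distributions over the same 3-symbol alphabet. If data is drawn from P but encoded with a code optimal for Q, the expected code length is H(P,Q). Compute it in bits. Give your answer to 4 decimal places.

H(P,Q) = −Σ p·log₂ q.
  −0.18·log₂(0.11) = 0.57320
  −0.32·log₂(0.19) = 0.76670
  −0.50·log₂(0.70) = 0.25729
H(P,Q) = 1.5972 bits.

1.5972 bits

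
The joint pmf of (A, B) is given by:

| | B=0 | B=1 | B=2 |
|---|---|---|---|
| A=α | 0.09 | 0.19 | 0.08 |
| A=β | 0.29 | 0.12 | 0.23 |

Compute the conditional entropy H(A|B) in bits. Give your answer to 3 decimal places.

0.854 bits

Marginals: p(A) = (0.3600, 0.6400), p(B) = (0.3800, 0.3100, 0.3100).
H(A|B) = Σ p(B) · H(A|B=·).
  B=0: p=0.3800, H(A|B=0) = 0.7897
  B=1: p=0.3100, H(A|B=1) = 0.9629
  B=2: p=0.3100, H(A|B=2) = 0.8238
Weighted sum = 0.854 bits.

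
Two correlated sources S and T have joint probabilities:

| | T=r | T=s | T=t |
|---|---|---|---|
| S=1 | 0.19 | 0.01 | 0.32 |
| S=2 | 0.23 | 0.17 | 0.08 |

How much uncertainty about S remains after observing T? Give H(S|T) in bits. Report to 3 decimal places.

0.762 bits

Marginals: p(S) = (0.5200, 0.4800), p(T) = (0.4200, 0.1800, 0.4000).
H(S|T) = Σ p(T) · H(S|T=·).
  T=r: p=0.4200, H(S|T=r) = 0.9934
  T=s: p=0.1800, H(S|T=s) = 0.3095
  T=t: p=0.4000, H(S|T=t) = 0.7219
Weighted sum = 0.762 bits.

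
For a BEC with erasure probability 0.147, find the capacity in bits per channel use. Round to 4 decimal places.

0.8530 bits

Binary erasure channel: capacity C = 1 − ε.
C = 1 − 0.147 = 0.8530 bits per channel use.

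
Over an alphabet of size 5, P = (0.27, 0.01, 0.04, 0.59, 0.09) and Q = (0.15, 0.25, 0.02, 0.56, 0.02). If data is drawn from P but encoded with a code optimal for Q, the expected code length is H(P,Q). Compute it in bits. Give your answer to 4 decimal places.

H(P,Q) = −Σ p·log₂ q.
  −0.27·log₂(0.15) = 0.73898
  −0.01·log₂(0.25) = 0.02000
  −0.04·log₂(0.02) = 0.22575
  −0.59·log₂(0.56) = 0.49354
  −0.09·log₂(0.02) = 0.50795
H(P,Q) = 1.9862 bits.

1.9862 bits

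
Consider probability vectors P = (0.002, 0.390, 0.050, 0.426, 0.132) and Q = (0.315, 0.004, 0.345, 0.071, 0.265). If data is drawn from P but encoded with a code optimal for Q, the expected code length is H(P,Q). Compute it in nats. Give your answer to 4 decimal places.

3.5110 nats

H(P,Q) = −Σ p·ln q.
  −0.002·ln(0.315) = 0.00231
  −0.390·ln(0.004) = 2.15337
  −0.050·ln(0.345) = 0.05321
  −0.426·ln(0.071) = 1.12680
  −0.132·ln(0.265) = 0.17530
H(P,Q) = 3.5110 nats.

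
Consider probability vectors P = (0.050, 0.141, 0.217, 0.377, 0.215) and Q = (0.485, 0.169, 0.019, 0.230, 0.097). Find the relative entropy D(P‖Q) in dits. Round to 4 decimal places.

D(P‖Q) = Σ p·log₁₀(p/q).
  0.050·log₁₀(0.050/0.485) = -0.04934
  0.141·log₁₀(0.141/0.169) = -0.01109
  0.217·log₁₀(0.217/0.019) = 0.22952
  0.377·log₁₀(0.377/0.230) = 0.08091
  0.215·log₁₀(0.215/0.097) = 0.07432
D(P‖Q) = 0.3243 dits.

0.3243 dits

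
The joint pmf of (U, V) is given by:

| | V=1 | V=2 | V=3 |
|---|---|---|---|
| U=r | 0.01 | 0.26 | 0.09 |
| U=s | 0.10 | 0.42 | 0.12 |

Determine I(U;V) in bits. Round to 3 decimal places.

Marginals: p(U) = (0.3600, 0.6400), p(V) = (0.1100, 0.6800, 0.2100).
I(U;V) = Σ p(x,y)·log₂[p(x,y)/(p(x)p(y))].
  (r,1): 0.01·log₂(0.2525) = -0.0199
  (r,2): 0.26·log₂(1.0621) = 0.0226
  (r,3): 0.09·log₂(1.1905) = 0.0226
  (s,1): 0.10·log₂(1.4205) = 0.0506
  (s,2): 0.42·log₂(0.9651) = -0.0215
  (s,3): 0.12·log₂(0.8929) = -0.0196
Sum = 0.035 bits.

0.035 bits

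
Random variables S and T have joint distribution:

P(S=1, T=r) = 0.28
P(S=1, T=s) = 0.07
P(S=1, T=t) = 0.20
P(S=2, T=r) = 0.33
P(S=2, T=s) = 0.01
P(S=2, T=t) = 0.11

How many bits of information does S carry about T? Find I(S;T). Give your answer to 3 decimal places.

Marginals: p(S) = (0.5500, 0.4500), p(T) = (0.6100, 0.0800, 0.3100).
I(S;T) = Σ p(x,y)·log₂[p(x,y)/(p(x)p(y))].
  (1,r): 0.28·log₂(0.8346) = -0.0730
  (1,s): 0.07·log₂(1.5909) = 0.0469
  (1,t): 0.20·log₂(1.1730) = 0.0460
  (2,r): 0.33·log₂(1.2022) = 0.0877
  (2,s): 0.01·log₂(0.2778) = -0.0185
  (2,t): 0.11·log₂(0.7885) = -0.0377
Sum = 0.051 bits.

0.051 bits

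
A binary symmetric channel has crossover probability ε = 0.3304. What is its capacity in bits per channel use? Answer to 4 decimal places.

0.0847 bits

Binary symmetric channel: C = 1 − h₂(ε) where h₂ is the binary entropy function.
h₂(0.3304) = −0.3304·log₂0.3304 − 0.6696·log₂0.6696 = 0.9153.
C = 1 − 0.9153 = 0.0847 bits per channel use.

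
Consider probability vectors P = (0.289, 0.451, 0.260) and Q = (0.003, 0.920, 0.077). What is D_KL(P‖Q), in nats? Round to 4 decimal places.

1.3150 nats

D(P‖Q) = Σ p·ln(p/q).
  0.289·ln(0.289/0.003) = 1.32010
  0.451·ln(0.451/0.920) = -0.32152
  0.260·ln(0.260/0.077) = 0.31639
D(P‖Q) = 1.3150 nats.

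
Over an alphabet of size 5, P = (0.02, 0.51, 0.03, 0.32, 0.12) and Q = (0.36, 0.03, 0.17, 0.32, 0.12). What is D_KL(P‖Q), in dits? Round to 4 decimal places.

0.5798 dits

D(P‖Q) = Σ p·log₁₀(p/q).
  0.02·log₁₀(0.02/0.36) = -0.02511
  0.51·log₁₀(0.51/0.03) = 0.62753
  0.03·log₁₀(0.03/0.17) = -0.02260
  0.32·log₁₀(0.32/0.32) = 0.00000
  0.12·log₁₀(0.12/0.12) = 0.00000
D(P‖Q) = 0.5798 dits.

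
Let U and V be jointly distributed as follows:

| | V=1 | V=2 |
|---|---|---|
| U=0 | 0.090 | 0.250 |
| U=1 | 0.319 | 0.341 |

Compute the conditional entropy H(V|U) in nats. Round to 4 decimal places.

Chain rule: H(V|U) = H(U,V) − H(U).
Marginals: p(U) = (0.3400, 0.6600), p(V) = (0.4090, 0.5910).
H(U,V) = 1.2946 nats; H(U) = 0.6410 nats.
H(V|U) = 1.2946 − 0.6410 = 0.6536 nats.

0.6536 nats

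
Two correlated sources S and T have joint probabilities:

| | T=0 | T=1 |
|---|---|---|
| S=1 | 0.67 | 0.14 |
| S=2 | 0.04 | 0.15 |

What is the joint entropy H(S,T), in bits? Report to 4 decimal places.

1.3805 bits

H(S,T) = −Σ p(x,y)·log₂ p(x,y) over all 4 cells.
  cell (1,0): −0.67·log₂0.67 = 0.38710
  cell (1,1): −0.14·log₂0.14 = 0.39711
  cell (2,0): −0.04·log₂0.04 = 0.18575
  cell (2,1): −0.15·log₂0.15 = 0.41054
Sum = 1.3805 bits.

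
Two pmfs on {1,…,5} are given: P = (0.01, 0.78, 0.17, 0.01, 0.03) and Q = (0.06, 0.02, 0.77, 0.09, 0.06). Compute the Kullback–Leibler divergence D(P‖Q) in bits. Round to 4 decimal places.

D(P‖Q) = Σ p·log₂(p/q).
  0.01·log₂(0.01/0.06) = -0.02585
  0.78·log₂(0.78/0.02) = 4.12261
  0.17·log₂(0.17/0.77) = -0.37049
  0.01·log₂(0.01/0.09) = -0.03170
  0.03·log₂(0.03/0.06) = -0.03000
D(P‖Q) = 3.6646 bits.

3.6646 bits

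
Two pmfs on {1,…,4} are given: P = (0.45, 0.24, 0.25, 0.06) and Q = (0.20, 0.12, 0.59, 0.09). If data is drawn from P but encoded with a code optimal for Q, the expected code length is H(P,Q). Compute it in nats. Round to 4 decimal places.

H(P,Q) = −Σ p·ln q.
  −0.45·ln(0.20) = 0.72425
  −0.24·ln(0.12) = 0.50886
  −0.25·ln(0.59) = 0.13191
  −0.06·ln(0.09) = 0.14448
H(P,Q) = 1.5095 nats.

1.5095 nats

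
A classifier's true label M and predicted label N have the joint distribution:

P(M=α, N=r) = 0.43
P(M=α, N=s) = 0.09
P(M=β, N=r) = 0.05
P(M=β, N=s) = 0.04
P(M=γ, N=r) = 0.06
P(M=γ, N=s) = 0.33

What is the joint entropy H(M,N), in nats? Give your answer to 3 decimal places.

H(M,N) = −Σ p(x,y)·ln p(x,y) over all 6 cells.
  cell (α,r): −0.43·ln0.43 = 0.3629
  cell (α,s): −0.09·ln0.09 = 0.2167
  cell (β,r): −0.05·ln0.05 = 0.1498
  cell (β,s): −0.04·ln0.04 = 0.1288
  cell (γ,r): −0.06·ln0.06 = 0.1688
  cell (γ,s): −0.33·ln0.33 = 0.3659
Sum = 1.393 nats.

1.393 nats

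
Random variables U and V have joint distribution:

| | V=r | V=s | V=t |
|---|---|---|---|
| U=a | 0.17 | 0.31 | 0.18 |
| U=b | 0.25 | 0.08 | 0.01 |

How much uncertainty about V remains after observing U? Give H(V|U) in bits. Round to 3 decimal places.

Chain rule: H(V|U) = H(U,V) − H(U).
Marginals: p(U) = (0.6600, 0.3400), p(V) = (0.4200, 0.3900, 0.1900).
H(U,V) = 2.2616 bits; H(U) = 0.9248 bits.
H(V|U) = 2.2616 − 0.9248 = 1.337 bits.

1.337 bits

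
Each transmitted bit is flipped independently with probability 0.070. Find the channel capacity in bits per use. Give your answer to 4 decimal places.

Binary symmetric channel: C = 1 − h₂(ε) where h₂ is the binary entropy function.
h₂(0.070) = −0.070·log₂0.070 − 0.930·log₂0.930 = 0.3659.
C = 1 − 0.3659 = 0.6341 bits per channel use.

0.6341 bits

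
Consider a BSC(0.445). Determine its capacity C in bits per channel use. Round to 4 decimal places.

0.0087 bits

Binary symmetric channel: C = 1 − h₂(ε) where h₂ is the binary entropy function.
h₂(0.445) = −0.445·log₂0.445 − 0.555·log₂0.555 = 0.9913.
C = 1 − 0.9913 = 0.0087 bits per channel use.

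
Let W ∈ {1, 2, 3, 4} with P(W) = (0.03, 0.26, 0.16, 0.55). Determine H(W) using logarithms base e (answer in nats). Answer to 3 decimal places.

1.077 nats

H(W) = −Σ p·ln p.
  −(0.03)·ln(0.03) = 0.1052
  −(0.26)·ln(0.26) = 0.3502
  −(0.16)·ln(0.16) = 0.2932
  −(0.55)·ln(0.55) = 0.3288
Sum: 0.1052 + 0.3502 + 0.2932 + 0.3288 = 1.077 nats.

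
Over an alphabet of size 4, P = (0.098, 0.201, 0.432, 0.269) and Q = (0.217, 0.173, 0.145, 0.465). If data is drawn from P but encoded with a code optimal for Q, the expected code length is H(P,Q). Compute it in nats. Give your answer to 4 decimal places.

1.5426 nats

H(P,Q) = −Σ p·ln q.
  −0.098·ln(0.217) = 0.14973
  −0.201·ln(0.173) = 0.35265
  −0.432·ln(0.145) = 0.83420
  −0.269·ln(0.465) = 0.20598
H(P,Q) = 1.5426 nats.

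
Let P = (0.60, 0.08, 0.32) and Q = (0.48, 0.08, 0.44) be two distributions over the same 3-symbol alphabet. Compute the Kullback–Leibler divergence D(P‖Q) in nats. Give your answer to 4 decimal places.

D(P‖Q) = Σ p·ln(p/q).
  0.60·ln(0.60/0.48) = 0.13389
  0.08·ln(0.08/0.08) = 0.00000
  0.32·ln(0.32/0.44) = -0.10191
D(P‖Q) = 0.0320 nats.

0.0320 nats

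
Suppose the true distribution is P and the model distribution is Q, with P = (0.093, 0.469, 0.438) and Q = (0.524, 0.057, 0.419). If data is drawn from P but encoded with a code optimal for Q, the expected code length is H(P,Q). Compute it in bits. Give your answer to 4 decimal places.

2.5747 bits

H(P,Q) = −Σ p·log₂ q.
  −0.093·log₂(0.524) = 0.08671
  −0.469·log₂(0.057) = 1.93833
  −0.438·log₂(0.419) = 0.54968
H(P,Q) = 2.5747 bits.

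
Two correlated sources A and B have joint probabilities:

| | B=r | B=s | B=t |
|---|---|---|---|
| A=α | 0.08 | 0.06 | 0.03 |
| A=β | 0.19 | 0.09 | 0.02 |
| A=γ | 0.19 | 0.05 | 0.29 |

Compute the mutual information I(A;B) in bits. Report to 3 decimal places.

0.193 bits

Marginals: p(A) = (0.1700, 0.3000, 0.5300), p(B) = (0.4600, 0.2000, 0.3400).
I(A;B) = Σ p(x,y)·log₂[p(x,y)/(p(x)p(y))].
  (α,r): 0.08·log₂(1.0230) = 0.0026
  (α,s): 0.06·log₂(1.7647) = 0.0492
  (α,t): 0.03·log₂(0.5190) = -0.0284
  (β,r): 0.19·log₂(1.3768) = 0.0877
  (β,s): 0.09·log₂(1.5000) = 0.0526
  (β,t): 0.02·log₂(0.1961) = -0.0470
  (γ,r): 0.19·log₂(0.7793) = -0.0683
  (γ,s): 0.05·log₂(0.4717) = -0.0542
  (γ,t): 0.29·log₂(1.6093) = 0.1991
Sum = 0.193 bits.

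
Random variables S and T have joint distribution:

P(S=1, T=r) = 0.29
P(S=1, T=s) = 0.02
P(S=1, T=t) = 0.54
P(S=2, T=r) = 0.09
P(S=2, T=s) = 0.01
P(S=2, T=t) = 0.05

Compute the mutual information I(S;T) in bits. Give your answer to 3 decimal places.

0.035 bits

Marginals: p(S) = (0.8500, 0.1500), p(T) = (0.3800, 0.0300, 0.5900).
I(S;T) = Σ p(x,y)·log₂[p(x,y)/(p(x)p(y))].
  (1,r): 0.29·log₂(0.8978) = -0.0451
  (1,s): 0.02·log₂(0.7843) = -0.0070
  (1,t): 0.54·log₂(1.0768) = 0.0576
  (2,r): 0.09·log₂(1.5789) = 0.0593
  (2,s): 0.01·log₂(2.2222) = 0.0115
  (2,t): 0.05·log₂(0.5650) = -0.0412
Sum = 0.035 bits.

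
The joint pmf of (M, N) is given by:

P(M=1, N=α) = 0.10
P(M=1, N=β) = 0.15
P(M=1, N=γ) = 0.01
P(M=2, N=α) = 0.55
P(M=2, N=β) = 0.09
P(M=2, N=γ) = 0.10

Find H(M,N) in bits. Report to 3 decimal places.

H(M,N) = −Σ p(x,y)·log₂ p(x,y) over all 6 cells.
  cell (1,α): −0.10·log₂0.10 = 0.3322
  cell (1,β): −0.15·log₂0.15 = 0.4105
  cell (1,γ): −0.01·log₂0.01 = 0.0664
  cell (2,α): −0.55·log₂0.55 = 0.4744
  cell (2,β): −0.09·log₂0.09 = 0.3127
  cell (2,γ): −0.10·log₂0.10 = 0.3322
Sum = 1.928 bits.

1.928 bits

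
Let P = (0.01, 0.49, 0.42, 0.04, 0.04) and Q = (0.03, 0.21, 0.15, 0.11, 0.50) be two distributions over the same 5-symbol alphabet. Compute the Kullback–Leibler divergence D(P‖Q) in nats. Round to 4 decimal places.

D(P‖Q) = Σ p·ln(p/q).
  0.01·ln(0.01/0.03) = -0.01099
  0.49·ln(0.49/0.21) = 0.41518
  0.42·ln(0.42/0.15) = 0.43244
  0.04·ln(0.04/0.11) = -0.04046
  0.04·ln(0.04/0.50) = -0.10103
D(P‖Q) = 0.6951 nats.

0.6951 nats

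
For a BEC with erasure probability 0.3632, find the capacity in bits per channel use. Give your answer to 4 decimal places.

0.6368 bits

Binary erasure channel: capacity C = 1 − ε.
C = 1 − 0.3632 = 0.6368 bits per channel use.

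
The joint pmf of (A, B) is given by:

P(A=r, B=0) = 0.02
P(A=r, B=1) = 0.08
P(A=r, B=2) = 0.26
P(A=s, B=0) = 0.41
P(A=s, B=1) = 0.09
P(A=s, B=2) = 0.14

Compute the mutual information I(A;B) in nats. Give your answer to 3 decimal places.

Marginals: p(A) = (0.3600, 0.6400), p(B) = (0.4300, 0.1700, 0.4000).
I(A;B) = H(A) + H(B) − H(A,B).
H(A) = 0.6534, H(B) = 1.0307, H(A,B) = 1.4881.
I(A;B) = 0.6534 + 1.0307 − 1.4881 = 0.196 nats.

0.196 nats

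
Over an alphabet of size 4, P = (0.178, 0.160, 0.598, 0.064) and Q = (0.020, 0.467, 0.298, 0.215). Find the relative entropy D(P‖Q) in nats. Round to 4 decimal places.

0.5567 nats

D(P‖Q) = Σ p·ln(p/q).
  0.178·ln(0.178/0.020) = 0.38912
  0.160·ln(0.160/0.467) = -0.17138
  0.598·ln(0.598/0.298) = 0.41651
  0.064·ln(0.064/0.215) = -0.07755
D(P‖Q) = 0.5567 nats.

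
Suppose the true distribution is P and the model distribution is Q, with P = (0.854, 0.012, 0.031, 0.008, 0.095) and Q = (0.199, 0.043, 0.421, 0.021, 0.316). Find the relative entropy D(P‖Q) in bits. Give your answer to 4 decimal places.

D(P‖Q) = Σ p·log₂(p/q).
  0.854·log₂(0.854/0.199) = 1.79465
  0.012·log₂(0.012/0.043) = -0.02210
  0.031·log₂(0.031/0.421) = -0.11667
  0.008·log₂(0.008/0.021) = -0.01114
  0.095·log₂(0.095/0.316) = -0.16472
D(P‖Q) = 1.4800 bits.

1.4800 bits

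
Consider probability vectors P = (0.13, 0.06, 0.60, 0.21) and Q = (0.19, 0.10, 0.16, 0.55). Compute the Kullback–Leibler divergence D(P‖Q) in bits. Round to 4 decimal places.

0.7370 bits

D(P‖Q) = Σ p·log₂(p/q).
  0.13·log₂(0.13/0.19) = -0.07117
  0.06·log₂(0.06/0.10) = -0.04422
  0.60·log₂(0.60/0.16) = 1.14413
  0.21·log₂(0.21/0.55) = -0.29170
D(P‖Q) = 0.7370 bits.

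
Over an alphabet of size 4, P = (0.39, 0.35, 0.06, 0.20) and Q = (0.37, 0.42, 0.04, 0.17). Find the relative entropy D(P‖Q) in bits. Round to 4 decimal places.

D(P‖Q) = Σ p·log₂(p/q).
  0.39·log₂(0.39/0.37) = 0.02962
  0.35·log₂(0.35/0.42) = -0.09206
  0.06·log₂(0.06/0.04) = 0.03510
  0.20·log₂(0.20/0.17) = 0.04689
D(P‖Q) = 0.0195 bits.

0.0195 bits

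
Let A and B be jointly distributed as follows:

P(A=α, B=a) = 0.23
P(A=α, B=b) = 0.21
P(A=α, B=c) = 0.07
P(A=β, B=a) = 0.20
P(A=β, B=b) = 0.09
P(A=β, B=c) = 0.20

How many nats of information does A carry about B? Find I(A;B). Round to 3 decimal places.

Marginals: p(A) = (0.5100, 0.4900), p(B) = (0.4300, 0.3000, 0.2700).
I(A;B) = H(A) + H(B) − H(A,B).
H(A) = 0.6929, H(B) = 1.0776, H(A,B) = 1.7124.
I(A;B) = 0.6929 + 1.0776 − 1.7124 = 0.058 nats.

0.058 nats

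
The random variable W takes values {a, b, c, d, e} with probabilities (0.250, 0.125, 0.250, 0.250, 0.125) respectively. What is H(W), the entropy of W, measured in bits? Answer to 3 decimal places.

H(W) = −Σ p·log₂ p.
  −(0.250)·log₂(0.250) = 0.5000
  −(0.125)·log₂(0.125) = 0.3750
  −(0.250)·log₂(0.250) = 0.5000
  −(0.250)·log₂(0.250) = 0.5000
  −(0.125)·log₂(0.125) = 0.3750
Sum: 0.5000 + 0.3750 + 0.5000 + 0.5000 + 0.3750 = 2.250 bits.

2.250 bits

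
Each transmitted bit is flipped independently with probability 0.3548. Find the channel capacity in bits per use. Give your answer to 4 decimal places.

0.0617 bits

Binary symmetric channel: C = 1 − h₂(ε) where h₂ is the binary entropy function.
h₂(0.3548) = −0.3548·log₂0.3548 − 0.6452·log₂0.6452 = 0.9383.
C = 1 − 0.9383 = 0.0617 bits per channel use.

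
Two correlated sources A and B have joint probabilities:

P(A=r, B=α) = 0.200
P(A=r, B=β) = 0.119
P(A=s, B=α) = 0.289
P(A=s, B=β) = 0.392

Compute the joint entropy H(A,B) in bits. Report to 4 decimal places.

1.8770 bits

H(A,B) = −Σ p(x,y)·log₂ p(x,y) over all 4 cells.
  cell (r,α): −0.200·log₂0.200 = 0.46439
  cell (r,β): −0.119·log₂0.119 = 0.36545
  cell (s,α): −0.289·log₂0.289 = 0.51756
  cell (s,β): −0.392·log₂0.392 = 0.52962
Sum = 1.8770 bits.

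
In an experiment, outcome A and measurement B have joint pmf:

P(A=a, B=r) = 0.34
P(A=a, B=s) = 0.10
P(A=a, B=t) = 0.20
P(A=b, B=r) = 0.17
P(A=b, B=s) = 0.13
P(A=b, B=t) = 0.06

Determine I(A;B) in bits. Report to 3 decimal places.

Marginals: p(A) = (0.6400, 0.3600), p(B) = (0.5100, 0.2300, 0.2600).
I(A;B) = H(A) + H(B) − H(A,B).
H(A) = 0.9427, H(B) = 1.4884, H(A,B) = 2.3865.
I(A;B) = 0.9427 + 1.4884 − 2.3865 = 0.045 bits.

0.045 bits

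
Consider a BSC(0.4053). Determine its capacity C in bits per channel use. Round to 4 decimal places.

0.0260 bits

Binary symmetric channel: C = 1 − h₂(ε) where h₂ is the binary entropy function.
h₂(0.4053) = −0.4053·log₂0.4053 − 0.5947·log₂0.5947 = 0.9740.
C = 1 − 0.9740 = 0.0260 bits per channel use.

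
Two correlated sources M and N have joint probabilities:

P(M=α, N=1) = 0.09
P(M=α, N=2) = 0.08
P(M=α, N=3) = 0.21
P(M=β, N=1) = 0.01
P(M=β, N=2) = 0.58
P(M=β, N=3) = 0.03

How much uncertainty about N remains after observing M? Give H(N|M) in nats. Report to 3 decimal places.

Marginals: p(M) = (0.3800, 0.6200), p(N) = (0.1000, 0.6600, 0.2400).
H(N|M) = Σ p(M) · H(N|M=·).
  M=α: p=0.3800, H(N|M=α) = 0.9969
  M=β: p=0.6200, H(N|M=β) = 0.2755
Weighted sum = 0.550 nats.

0.550 nats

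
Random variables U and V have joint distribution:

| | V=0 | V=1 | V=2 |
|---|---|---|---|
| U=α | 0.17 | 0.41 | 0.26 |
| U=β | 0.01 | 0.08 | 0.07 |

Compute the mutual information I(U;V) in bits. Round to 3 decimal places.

0.018 bits

Marginals: p(U) = (0.8400, 0.1600), p(V) = (0.1800, 0.4900, 0.3300).
I(U;V) = H(U) + H(V) − H(U,V).
H(U) = 0.6343, H(V) = 1.4774, H(U,V) = 2.0938.
I(U;V) = 0.6343 + 1.4774 − 2.0938 = 0.018 bits.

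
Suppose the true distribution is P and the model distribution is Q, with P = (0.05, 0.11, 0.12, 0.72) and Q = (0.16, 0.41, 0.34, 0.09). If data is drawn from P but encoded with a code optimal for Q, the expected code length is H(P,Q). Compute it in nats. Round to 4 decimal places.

2.0529 nats

H(P,Q) = −Σ p·ln q.
  −0.05·ln(0.16) = 0.09163
  −0.11·ln(0.41) = 0.09808
  −0.12·ln(0.34) = 0.12946
  −0.72·ln(0.09) = 1.73372
H(P,Q) = 2.0529 nats.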